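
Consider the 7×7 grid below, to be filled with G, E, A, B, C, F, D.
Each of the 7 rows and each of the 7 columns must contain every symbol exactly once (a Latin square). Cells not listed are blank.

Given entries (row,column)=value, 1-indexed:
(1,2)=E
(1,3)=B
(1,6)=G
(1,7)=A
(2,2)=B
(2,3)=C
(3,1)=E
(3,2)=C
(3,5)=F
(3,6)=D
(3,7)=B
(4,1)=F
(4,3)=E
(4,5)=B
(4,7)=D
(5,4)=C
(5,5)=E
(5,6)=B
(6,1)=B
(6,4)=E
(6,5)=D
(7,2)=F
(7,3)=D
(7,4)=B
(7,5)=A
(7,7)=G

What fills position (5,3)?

A

Row 1, column 5: row 1 has {G, E, A, B} and column 5 has {E, A, B, F, D}, leaving only C.
Row 1, column 1: row 1 has {G, E, A, B, C} and column 1 has {E, B, F}, leaving only D.
Row 1, column 4: row 1 has {G, E, A, B, C, D} and column 4 has {E, B, C}, leaving only F.
Row 2, column 5: row 2 has {B, C} and column 5 has {E, A, B, C, F, D}, leaving only G.
Row 2, column 1: row 2 has {G, B, C} and column 1 has {E, B, F, D}, leaving only A.
Row 2, column 4: row 2 has {G, A, B, C} and column 4 has {E, B, C, F}, leaving only D.
Row 5, column 1: row 5 has {E, B, C} and column 1 has {E, A, B, F, D}, leaving only G.
Row 5, column 7: row 5 has {G, E, B, C} and column 7 has {G, A, B, D}, leaving only F.
Row 5 already has {G, E, B, C, F} and column 3 already has {E, B, C, D}, so row 5, column 3 must be A.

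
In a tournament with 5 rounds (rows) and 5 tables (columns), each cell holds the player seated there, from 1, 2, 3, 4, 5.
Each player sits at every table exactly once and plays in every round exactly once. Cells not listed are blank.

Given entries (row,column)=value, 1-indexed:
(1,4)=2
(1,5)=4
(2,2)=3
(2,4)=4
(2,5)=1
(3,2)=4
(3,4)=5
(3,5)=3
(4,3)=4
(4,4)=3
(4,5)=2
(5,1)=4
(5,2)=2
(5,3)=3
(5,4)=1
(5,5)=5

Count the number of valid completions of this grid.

2

Round 1, table 1: eliminating its round and table leaves {1, 3, 5}.
Round 1, table 2: eliminating its round and table leaves {1, 5}.
Round 1, table 3: eliminating its round and table leaves {1, 5}.
Round 2, table 1: eliminating its round and table leaves {2, 5}.
Round 2, table 3: eliminating its round and table leaves {2, 5}.
Round 3, table 1: eliminating its round and table leaves {1, 2}.
Round 3, table 3: eliminating its round and table leaves {1, 2}.
Round 4, table 1: eliminating its round and table leaves {1, 5}.
Round 4, table 2: eliminating its round and table leaves {1, 5}.
Enumerating the assignments across these blanks that avoid any round or table repeat gives 2 completions.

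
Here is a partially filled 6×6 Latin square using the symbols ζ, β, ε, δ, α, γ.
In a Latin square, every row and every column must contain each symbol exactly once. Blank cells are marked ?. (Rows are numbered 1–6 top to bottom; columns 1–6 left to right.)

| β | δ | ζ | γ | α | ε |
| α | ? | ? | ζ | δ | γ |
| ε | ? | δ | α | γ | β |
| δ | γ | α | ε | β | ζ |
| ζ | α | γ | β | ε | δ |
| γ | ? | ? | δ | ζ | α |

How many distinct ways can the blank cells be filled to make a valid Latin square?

Row 2, column 2: eliminating its row and column leaves {β, ε}.
Row 2, column 3: eliminating its row and column leaves {β, ε}.
Row 3, column 2: eliminating its row and column leaves {ζ}.
Row 6, column 2: eliminating its row and column leaves {β, ε}.
Row 6, column 3: eliminating its row and column leaves {β, ε}.
Enumerating the assignments across these blanks that avoid any row or column repeat gives 2 completions.

2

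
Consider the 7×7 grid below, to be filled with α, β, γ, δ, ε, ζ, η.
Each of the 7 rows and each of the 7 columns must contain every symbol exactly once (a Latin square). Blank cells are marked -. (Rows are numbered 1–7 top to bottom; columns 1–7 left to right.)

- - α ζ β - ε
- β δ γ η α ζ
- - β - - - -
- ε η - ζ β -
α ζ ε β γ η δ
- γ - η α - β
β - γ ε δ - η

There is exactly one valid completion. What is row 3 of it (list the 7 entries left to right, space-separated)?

ζ η β α ε δ γ

Row 3, column 5: row 3 has {β} and column 5 has {α, β, γ, δ, ζ, η}, leaving only ε.
Row 2, column 1: row 2 has {α, β, γ, δ, ζ, η} and column 1 has {α, β}, leaving only ε.
Row 6, column 3: row 6 has {α, β, γ, η} and column 3 has {α, β, γ, δ, ε, η}, leaving only ζ.
Row 6, column 1: row 6 has {α, β, γ, ζ, η} and column 1 has {α, β, ε}, leaving only δ.
Row 4, column 1: row 4 has {β, ε, ζ, η} and column 1 has {α, β, δ, ε}, leaving only γ.
Row 1, column 1: row 1 has {α, β, ε, ζ} and column 1 has {α, β, γ, δ, ε}, leaving only η.
Row 3, column 1: row 3 has {β, ε} and column 1 has {α, β, γ, δ, ε, η}, leaving only ζ.
Row 1, column 2: row 1 has {α, β, ε, ζ, η} and column 2 has {β, γ, ε, ζ}, leaving only δ.
Row 1, column 6: row 1 has {α, β, δ, ε, ζ, η} and column 6 has {α, β, η}, leaving only γ.
Row 3, column 6: row 3 has {β, ε, ζ} and column 6 has {α, β, γ, η}, leaving only δ.
Row 3, column 4: row 3 has {β, δ, ε, ζ} and column 4 has {β, γ, ε, ζ, η}, leaving only α.
Row 3, column 2: row 3 has {α, β, δ, ε, ζ} and column 2 has {β, γ, δ, ε, ζ}, leaving only η.
Row 3, column 7: row 3 has {α, β, δ, ε, ζ, η} and column 7 has {β, δ, ε, ζ, η}, leaving only γ.
So row 3 reads: ζ η β α ε δ γ.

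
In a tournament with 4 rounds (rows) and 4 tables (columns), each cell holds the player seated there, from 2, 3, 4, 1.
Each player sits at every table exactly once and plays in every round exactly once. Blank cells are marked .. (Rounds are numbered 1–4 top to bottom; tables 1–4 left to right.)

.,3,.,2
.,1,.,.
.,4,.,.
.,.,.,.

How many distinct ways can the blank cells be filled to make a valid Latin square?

Round 1, table 1: eliminating its round and table leaves {4, 1}.
Round 1, table 3: eliminating its round and table leaves {4, 1}.
Round 2, table 1: eliminating its round and table leaves {2, 3, 4}.
Round 2, table 3: eliminating its round and table leaves {2, 3, 4}.
Round 2, table 4: eliminating its round and table leaves {3, 4}.
Round 3, table 1: eliminating its round and table leaves {2, 3, 1}.
Round 3, table 3: eliminating its round and table leaves {2, 3, 1}.
Round 3, table 4: eliminating its round and table leaves {3, 1}.
Round 4, table 1: eliminating its round and table leaves {2, 3, 4, 1}.
Round 4, table 2: eliminating its round and table leaves {2}.
Round 4, table 3: eliminating its round and table leaves {2, 3, 4, 1}.
Round 4, table 4: eliminating its round and table leaves {3, 4, 1}.
Enumerating the assignments across these blanks that avoid any round or table repeat gives 8 completions.

8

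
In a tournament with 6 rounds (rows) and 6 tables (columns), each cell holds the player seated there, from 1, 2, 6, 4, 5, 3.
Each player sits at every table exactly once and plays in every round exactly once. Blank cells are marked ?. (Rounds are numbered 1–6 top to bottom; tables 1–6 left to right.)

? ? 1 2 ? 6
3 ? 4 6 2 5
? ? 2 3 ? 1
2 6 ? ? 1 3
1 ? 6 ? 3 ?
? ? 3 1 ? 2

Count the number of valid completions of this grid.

Round 1, table 1: eliminating its round and table leaves {4, 5}.
Round 1, table 2: eliminating its round and table leaves {4, 5, 3}.
Round 1, table 5: eliminating its round and table leaves {4, 5}.
Round 2, table 2: eliminating its round and table leaves {1}.
Round 3, table 1: eliminating its round and table leaves {6, 4, 5}.
Round 3, table 2: eliminating its round and table leaves {4, 5}.
Round 3, table 5: eliminating its round and table leaves {6, 4, 5}.
Round 4, table 3: eliminating its round and table leaves {5}.
Round 4, table 4: eliminating its round and table leaves {4, 5}.
Round 5, table 2: eliminating its round and table leaves {2, 4, 5}.
Round 5, table 4: eliminating its round and table leaves {4, 5}.
Round 5, table 6: eliminating its round and table leaves {4}.
Round 6, table 1: eliminating its round and table leaves {6, 4, 5}.
Round 6, table 2: eliminating its round and table leaves {4, 5}.
Round 6, table 5: eliminating its round and table leaves {6, 4, 5}.
Enumerating the assignments across these blanks that avoid any round or table repeat gives 4 completions.

4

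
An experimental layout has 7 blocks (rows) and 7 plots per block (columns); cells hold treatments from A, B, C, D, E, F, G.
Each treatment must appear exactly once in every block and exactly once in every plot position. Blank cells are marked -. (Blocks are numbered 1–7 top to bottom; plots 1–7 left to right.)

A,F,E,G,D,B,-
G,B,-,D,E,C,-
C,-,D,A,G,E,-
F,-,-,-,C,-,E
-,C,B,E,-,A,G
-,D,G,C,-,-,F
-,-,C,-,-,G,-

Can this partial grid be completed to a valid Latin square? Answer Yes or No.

No

Block 3, plot 2: block 3 together with plot 2 already contain {A, B, C, D, E, F, G} — every symbol — so nothing can go there. The grid has no valid completion.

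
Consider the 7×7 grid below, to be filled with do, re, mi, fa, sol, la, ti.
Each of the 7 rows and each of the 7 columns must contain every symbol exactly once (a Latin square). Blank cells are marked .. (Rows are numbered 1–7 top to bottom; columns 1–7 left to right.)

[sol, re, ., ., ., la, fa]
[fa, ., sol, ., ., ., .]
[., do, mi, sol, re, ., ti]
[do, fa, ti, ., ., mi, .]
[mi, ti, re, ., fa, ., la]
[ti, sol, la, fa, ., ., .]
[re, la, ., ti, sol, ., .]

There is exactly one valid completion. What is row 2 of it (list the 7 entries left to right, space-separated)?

fa mi sol la do ti re

Row 2, column 2: row 2 has {fa, sol} and column 2 has {do, re, fa, sol, la, ti}, leaving only mi.
Row 1, column 3: row 1 has {re, fa, sol, la} and column 3 has {re, mi, sol, la, ti}, leaving only do.
Row 1, column 4: row 1 has {do, re, fa, sol, la} and column 4 has {fa, sol, ti}, leaving only mi.
Row 1, column 5: row 1 has {do, re, mi, fa, sol, la} and column 5 has {re, fa, sol}, leaving only ti.
Row 3, column 1: row 3 has {do, re, mi, sol, ti} and column 1 has {do, re, mi, fa, sol, ti}, leaving only la.
Row 3, column 6: row 3 has {do, re, mi, sol, la, ti} and column 6 has {mi, la}, leaving only fa.
Row 4, column 5: row 4 has {do, mi, fa, ti} and column 5 has {re, fa, sol, ti}, leaving only la.
Row 2, column 5: row 2 has {mi, fa, sol} and column 5 has {re, fa, sol, la, ti}, leaving only do.
Row 2, column 7: row 2 has {do, mi, fa, sol} and column 7 has {fa, la, ti}, leaving only re.
Row 2, column 4: row 2 has {do, re, mi, fa, sol} and column 4 has {mi, fa, sol, ti}, leaving only la.
Row 2, column 6: row 2 has {do, re, mi, fa, sol, la} and column 6 has {mi, fa, la}, leaving only ti.
So row 2 reads: fa mi sol la do ti re.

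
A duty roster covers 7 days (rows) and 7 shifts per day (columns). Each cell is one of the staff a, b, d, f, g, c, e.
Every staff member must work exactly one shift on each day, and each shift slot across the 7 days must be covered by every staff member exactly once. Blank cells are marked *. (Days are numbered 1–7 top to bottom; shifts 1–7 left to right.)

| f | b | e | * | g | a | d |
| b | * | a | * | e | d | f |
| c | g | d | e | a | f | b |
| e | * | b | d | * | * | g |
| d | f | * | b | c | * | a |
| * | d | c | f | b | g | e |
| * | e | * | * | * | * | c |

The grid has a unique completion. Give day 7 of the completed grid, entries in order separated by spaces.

g e f a d b c

Day 7, shift 6: day 7 has {c, e} and shift 6 has {a, d, f, g}, leaving only b.
Day 1, shift 4: day 1 has {a, b, d, f, g, e} and shift 4 has {b, d, f, e}, leaving only c.
Day 2, shift 2: day 2 has {a, b, d, f, e} and shift 2 has {b, d, f, g, e}, leaving only c.
Day 2, shift 4: day 2 has {a, b, d, f, c, e} and shift 4 has {b, d, f, c, e}, leaving only g.
Day 7, shift 4: day 7 has {b, c, e} and shift 4 has {b, d, f, g, c, e}, leaving only a.
Day 7, shift 1: day 7 has {a, b, c, e} and shift 1 has {b, d, f, c, e}, leaving only g.
Day 7, shift 3: day 7 has {a, b, g, c, e} and shift 3 has {a, b, d, c, e}, leaving only f.
Day 7, shift 5: day 7 has {a, b, f, g, c, e} and shift 5 has {a, b, g, c, e}, leaving only d.
So day 7 reads: g e f a d b c.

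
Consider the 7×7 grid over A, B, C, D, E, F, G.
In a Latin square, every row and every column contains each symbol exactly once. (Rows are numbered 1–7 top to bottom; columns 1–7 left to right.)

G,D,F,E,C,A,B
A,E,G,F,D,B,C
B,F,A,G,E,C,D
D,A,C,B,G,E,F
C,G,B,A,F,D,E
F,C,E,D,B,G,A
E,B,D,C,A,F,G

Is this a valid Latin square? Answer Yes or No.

Each row is a permutation of the 7 symbols, and so is each column.

Yes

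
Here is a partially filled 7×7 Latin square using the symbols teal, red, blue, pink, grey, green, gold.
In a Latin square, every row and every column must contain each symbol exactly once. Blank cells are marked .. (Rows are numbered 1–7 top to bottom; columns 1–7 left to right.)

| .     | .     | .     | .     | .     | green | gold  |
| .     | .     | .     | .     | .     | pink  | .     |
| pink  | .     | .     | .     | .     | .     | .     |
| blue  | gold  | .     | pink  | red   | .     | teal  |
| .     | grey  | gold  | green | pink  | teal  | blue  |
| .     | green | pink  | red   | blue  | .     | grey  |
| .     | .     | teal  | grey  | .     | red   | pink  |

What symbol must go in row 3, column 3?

grey

Row 4, column 6: row 4 has {teal, red, blue, pink, gold} and column 6 has {teal, red, pink, green}, leaving only grey.
Row 4, column 3: row 4 has {teal, red, blue, pink, grey, gold} and column 3 has {teal, pink, gold}, leaving only green.
Row 5, column 1: row 5 has {teal, blue, pink, grey, green, gold} and column 1 has {blue, pink}, leaving only red.
Row 6, column 6: row 6 has {red, blue, pink, grey, green} and column 6 has {teal, red, pink, grey, green}, leaving only gold.
Row 3, column 6: row 3 has {pink} and column 6 has {teal, red, pink, grey, green, gold}, leaving only blue.
Row 6, column 1: row 6 has {red, blue, pink, grey, green, gold} and column 1 has {red, blue, pink}, leaving only teal.
Row 1, column 1: row 1 has {green, gold} and column 1 has {teal, red, blue, pink}, leaving only grey.
Row 1, column 5: row 1 has {grey, green, gold} and column 5 has {red, blue, pink}, leaving only teal.
Row 1, column 4: row 1 has {teal, grey, green, gold} and column 4 has {red, pink, grey, green}, leaving only blue.
Row 1, column 3: row 1 has {teal, blue, grey, green, gold} and column 3 has {teal, pink, green, gold}, leaving only red.
Row 3 already has {blue, pink} and column 3 already has {teal, red, pink, green, gold}, so row 3, column 3 must be grey.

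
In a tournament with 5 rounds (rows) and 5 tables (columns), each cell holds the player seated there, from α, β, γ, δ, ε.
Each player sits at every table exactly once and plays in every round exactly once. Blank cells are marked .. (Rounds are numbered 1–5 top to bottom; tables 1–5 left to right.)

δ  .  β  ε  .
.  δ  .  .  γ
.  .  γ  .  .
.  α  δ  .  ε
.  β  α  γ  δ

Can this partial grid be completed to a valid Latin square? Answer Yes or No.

Yes

No round or table among the givens repeats a symbol, and propagating forced cells runs into no contradiction.
One valid completion exists (for instance, δ γ β ε α / β δ ε α γ / α ε γ δ β / γ α δ β ε / ε β α γ δ).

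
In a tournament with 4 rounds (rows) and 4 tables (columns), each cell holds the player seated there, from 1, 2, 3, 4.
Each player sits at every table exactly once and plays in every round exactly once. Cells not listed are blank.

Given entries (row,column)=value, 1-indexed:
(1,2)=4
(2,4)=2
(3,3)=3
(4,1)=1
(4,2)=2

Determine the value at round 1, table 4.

1

Round 3, table 2: round 3 has {3} and table 2 has {2, 4}, leaving only 1.
Round 2, table 2: round 2 has {2} and table 2 has {1, 2, 4}, leaving only 3.
Round 2, table 1: round 2 has {2, 3} and table 1 has {1}, leaving only 4.
Round 2, table 3: round 2 has {2, 3, 4} and table 3 has {3}, leaving only 1.
Round 1, table 3: round 1 has {4} and table 3 has {1, 3}, leaving only 2.
Round 1, table 1: round 1 has {2, 4} and table 1 has {1, 4}, leaving only 3.
Round 1 already has {2, 3, 4} and table 4 already has {2}, so round 1, table 4 must be 1.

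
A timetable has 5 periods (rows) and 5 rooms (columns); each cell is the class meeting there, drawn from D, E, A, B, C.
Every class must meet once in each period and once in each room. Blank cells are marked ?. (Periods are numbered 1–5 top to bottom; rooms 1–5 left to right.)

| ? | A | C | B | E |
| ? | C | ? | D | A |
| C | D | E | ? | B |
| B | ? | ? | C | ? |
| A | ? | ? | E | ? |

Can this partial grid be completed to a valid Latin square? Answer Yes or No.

No period or room among the givens repeats a symbol, and propagating forced cells runs into no contradiction.
One valid completion exists (for instance, D A C B E / E C B D A / C D E A B / B E A C D / A B D E C).

Yes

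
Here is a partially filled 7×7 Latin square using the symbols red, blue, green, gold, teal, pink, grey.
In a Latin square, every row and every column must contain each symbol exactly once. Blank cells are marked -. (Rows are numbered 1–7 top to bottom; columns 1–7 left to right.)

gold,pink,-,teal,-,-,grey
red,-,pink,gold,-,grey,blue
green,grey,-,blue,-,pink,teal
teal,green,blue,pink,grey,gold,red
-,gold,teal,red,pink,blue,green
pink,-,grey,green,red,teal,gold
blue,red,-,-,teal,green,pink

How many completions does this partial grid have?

Row 1, column 3: eliminating its row and column leaves {red, green}.
Row 1, column 5: eliminating its row and column leaves {blue, green}.
Row 1, column 6: eliminating its row and column leaves {red}.
Row 2, column 2: eliminating its row and column leaves {teal}.
Row 2, column 5: eliminating its row and column leaves {green}.
Row 3, column 3: eliminating its row and column leaves {red, gold}.
Row 3, column 5: eliminating its row and column leaves {gold}.
Row 5, column 1: eliminating its row and column leaves {grey}.
Row 6, column 2: eliminating its row and column leaves {blue}.
Row 7, column 3: eliminating its row and column leaves {gold}.
Row 7, column 4: eliminating its row and column leaves {grey}.
Only one assignment across all blanks avoids any row or column repeat, giving 1 completion.

1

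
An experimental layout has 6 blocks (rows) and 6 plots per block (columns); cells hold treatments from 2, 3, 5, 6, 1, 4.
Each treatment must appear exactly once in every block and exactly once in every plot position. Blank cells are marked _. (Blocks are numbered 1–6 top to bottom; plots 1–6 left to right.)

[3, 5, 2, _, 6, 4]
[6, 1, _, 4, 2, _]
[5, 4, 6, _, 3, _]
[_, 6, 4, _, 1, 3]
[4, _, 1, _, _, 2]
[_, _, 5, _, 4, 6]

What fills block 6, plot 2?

2

Block 1, plot 4: block 1 has {2, 3, 5, 6, 4} and plot 4 has {4}, leaving only 1.
Block 2, plot 3: block 2 has {2, 6, 1, 4} and plot 3 has {2, 5, 6, 1, 4}, leaving only 3.
Block 2, plot 6: block 2 has {2, 3, 6, 1, 4} and plot 6 has {2, 3, 6, 4}, leaving only 5.
Block 3, plot 4: block 3 has {3, 5, 6, 4} and plot 4 has {1, 4}, leaving only 2.
Block 3, plot 6: block 3 has {2, 3, 5, 6, 4} and plot 6 has {2, 3, 5, 6, 4}, leaving only 1.
Block 4, plot 1: block 4 has {3, 6, 1, 4} and plot 1 has {3, 5, 6, 4}, leaving only 2.
Block 4, plot 4: block 4 has {2, 3, 6, 1, 4} and plot 4 has {2, 1, 4}, leaving only 5.
Block 5, plot 2: block 5 has {2, 1, 4} and plot 2 has {5, 6, 1, 4}, leaving only 3.
Block 6 already has {5, 6, 4} and plot 2 already has {3, 5, 6, 1, 4}, so block 6, plot 2 must be 2.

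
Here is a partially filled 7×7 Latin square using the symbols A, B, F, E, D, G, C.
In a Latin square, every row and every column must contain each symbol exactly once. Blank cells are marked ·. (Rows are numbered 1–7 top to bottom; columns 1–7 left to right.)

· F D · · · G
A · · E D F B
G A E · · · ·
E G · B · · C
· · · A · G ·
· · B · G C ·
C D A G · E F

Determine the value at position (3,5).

C

Row 1, column 1: row 1 has {F, D, G} and column 1 has {A, E, G, C}, leaving only B.
Row 1, column 4: row 1 has {B, F, D, G} and column 4 has {A, B, E, G}, leaving only C.
Row 1, column 6: row 1 has {B, F, D, G, C} and column 6 has {F, E, G, C}, leaving only A.
Row 1, column 5: row 1 has {A, B, F, D, G, C} and column 5 has {D, G}, leaving only E.
Row 2, column 2: row 2 has {A, B, F, E, D} and column 2 has {A, F, D, G}, leaving only C.
Row 2, column 3: row 2 has {A, B, F, E, D, C} and column 3 has {A, B, E, D}, leaving only G.
Row 3, column 7: row 3 has {A, E, G} and column 7 has {B, F, G, C}, leaving only D.
Row 3, column 4: row 3 has {A, E, D, G} and column 4 has {A, B, E, G, C}, leaving only F.
Row 3, column 6: row 3 has {A, F, E, D, G} and column 6 has {A, F, E, G, C}, leaving only B.
Row 3 already has {A, B, F, E, D, G} and column 5 already has {E, D, G}, so row 3, column 5 must be C.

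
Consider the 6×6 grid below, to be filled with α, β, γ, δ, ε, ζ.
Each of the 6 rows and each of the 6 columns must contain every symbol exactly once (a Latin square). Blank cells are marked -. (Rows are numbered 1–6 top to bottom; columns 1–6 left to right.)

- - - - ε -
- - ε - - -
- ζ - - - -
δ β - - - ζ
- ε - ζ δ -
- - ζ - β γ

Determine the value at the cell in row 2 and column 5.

ζ

Row 2, column 5 is narrowed to {α, γ, ζ}.
If it were α, then row 4, column 5 would be left with no valid symbol.
If it were γ, then row 4, column 5 would be left with no valid symbol.
So row 2, column 5 must be ζ.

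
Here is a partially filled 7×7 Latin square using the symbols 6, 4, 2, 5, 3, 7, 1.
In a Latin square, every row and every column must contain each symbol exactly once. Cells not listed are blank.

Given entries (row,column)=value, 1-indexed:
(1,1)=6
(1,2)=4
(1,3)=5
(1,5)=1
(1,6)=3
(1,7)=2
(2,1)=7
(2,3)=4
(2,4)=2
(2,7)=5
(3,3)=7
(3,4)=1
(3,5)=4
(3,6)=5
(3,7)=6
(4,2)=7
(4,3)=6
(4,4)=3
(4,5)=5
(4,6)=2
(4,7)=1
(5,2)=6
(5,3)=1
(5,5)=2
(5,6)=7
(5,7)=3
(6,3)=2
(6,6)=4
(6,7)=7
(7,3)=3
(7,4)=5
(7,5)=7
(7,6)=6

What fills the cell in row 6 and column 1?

Row 1, column 4: row 1 has {6, 4, 2, 5, 3, 1} and column 4 has {2, 5, 3, 1}, leaving only 7.
Row 2, column 6: row 2 has {4, 2, 5, 7} and column 6 has {6, 4, 2, 5, 3, 7}, leaving only 1.
Row 2, column 2: row 2 has {4, 2, 5, 7, 1} and column 2 has {6, 4, 7}, leaving only 3.
Row 2, column 5: row 2 has {4, 2, 5, 3, 7, 1} and column 5 has {4, 2, 5, 7, 1}, leaving only 6.
Row 3, column 2: row 3 has {6, 4, 5, 7, 1} and column 2 has {6, 4, 3, 7}, leaving only 2.
Row 3, column 1: row 3 has {6, 4, 2, 5, 7, 1} and column 1 has {6, 7}, leaving only 3.
Row 4, column 1: row 4 has {6, 2, 5, 3, 7, 1} and column 1 has {6, 3, 7}, leaving only 4.
Row 5, column 1: row 5 has {6, 2, 3, 7, 1} and column 1 has {6, 4, 3, 7}, leaving only 5.
Row 6 already has {4, 2, 7} and column 1 already has {6, 4, 5, 3, 7}, so row 6, column 1 must be 1.

1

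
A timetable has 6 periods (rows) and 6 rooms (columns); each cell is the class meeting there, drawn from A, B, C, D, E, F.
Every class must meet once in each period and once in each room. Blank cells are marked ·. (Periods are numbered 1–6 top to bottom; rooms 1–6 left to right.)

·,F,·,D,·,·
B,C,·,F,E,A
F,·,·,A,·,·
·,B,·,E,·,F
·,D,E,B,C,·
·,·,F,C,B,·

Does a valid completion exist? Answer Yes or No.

No

Period 5, room 6: period 5 together with room 6 already contain {A, B, C, D, E, F} — every symbol — so nothing can go there. The grid has no valid completion.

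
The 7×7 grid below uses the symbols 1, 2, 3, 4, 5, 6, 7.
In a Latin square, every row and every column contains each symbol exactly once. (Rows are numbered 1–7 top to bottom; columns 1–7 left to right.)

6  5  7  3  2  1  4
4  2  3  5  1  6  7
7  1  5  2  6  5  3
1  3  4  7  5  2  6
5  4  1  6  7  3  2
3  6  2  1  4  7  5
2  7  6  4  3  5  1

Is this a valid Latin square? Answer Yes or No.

Column 6 contains 5 twice (at rows 3 and 7), so it is not a permutation.

No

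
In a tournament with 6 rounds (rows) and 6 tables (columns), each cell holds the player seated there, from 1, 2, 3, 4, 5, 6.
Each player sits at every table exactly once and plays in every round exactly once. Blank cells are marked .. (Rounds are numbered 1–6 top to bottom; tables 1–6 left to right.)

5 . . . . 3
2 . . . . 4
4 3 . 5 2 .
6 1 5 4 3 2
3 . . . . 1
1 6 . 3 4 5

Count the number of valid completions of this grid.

Round 1, table 2: eliminating its round and table leaves {2, 4}.
Round 1, table 3: eliminating its round and table leaves {1, 2, 4, 6}.
Round 1, table 4: eliminating its round and table leaves {1, 2, 6}.
Round 1, table 5: eliminating its round and table leaves {1, 6}.
Round 2, table 2: eliminating its round and table leaves {5}.
Round 2, table 3: eliminating its round and table leaves {1, 3, 6}.
Round 2, table 4: eliminating its round and table leaves {1, 6}.
Round 2, table 5: eliminating its round and table leaves {1, 5, 6}.
Round 3, table 3: eliminating its round and table leaves {1, 6}.
Round 3, table 6: eliminating its round and table leaves {6}.
Round 5, table 2: eliminating its round and table leaves {2, 4, 5}.
Round 5, table 3: eliminating its round and table leaves {2, 4, 6}.
Round 5, table 4: eliminating its round and table leaves {2, 6}.
Round 5, table 5: eliminating its round and table leaves {5, 6}.
Round 6, table 3: eliminating its round and table leaves {2}.
Enumerating the assignments across these blanks that avoid any round or table repeat gives 3 completions.

3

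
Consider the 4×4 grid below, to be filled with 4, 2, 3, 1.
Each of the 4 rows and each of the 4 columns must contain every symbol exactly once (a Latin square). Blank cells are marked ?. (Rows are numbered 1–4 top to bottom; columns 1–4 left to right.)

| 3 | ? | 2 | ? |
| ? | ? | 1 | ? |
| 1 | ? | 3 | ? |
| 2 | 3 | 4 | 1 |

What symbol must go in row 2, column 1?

Row 2 already has {1} and column 1 already has {2, 3, 1}, so row 2, column 1 must be 4.

4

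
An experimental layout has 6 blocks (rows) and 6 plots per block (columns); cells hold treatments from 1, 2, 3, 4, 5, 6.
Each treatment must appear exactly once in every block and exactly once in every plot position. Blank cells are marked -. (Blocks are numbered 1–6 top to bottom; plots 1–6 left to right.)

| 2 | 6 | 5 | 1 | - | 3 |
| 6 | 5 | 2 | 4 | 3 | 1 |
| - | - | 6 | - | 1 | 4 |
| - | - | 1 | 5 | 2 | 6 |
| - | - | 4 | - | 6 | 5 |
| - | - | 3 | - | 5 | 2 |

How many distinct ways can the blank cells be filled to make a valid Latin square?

Block 1, plot 5: eliminating its block and plot leaves {4}.
Block 3, plot 1: eliminating its block and plot leaves {3, 5}.
Block 3, plot 2: eliminating its block and plot leaves {2, 3}.
Block 3, plot 4: eliminating its block and plot leaves {2, 3}.
Block 4, plot 1: eliminating its block and plot leaves {3, 4}.
Block 4, plot 2: eliminating its block and plot leaves {3, 4}.
Block 5, plot 1: eliminating its block and plot leaves {1, 3}.
Block 5, plot 2: eliminating its block and plot leaves {1, 2, 3}.
Block 5, plot 4: eliminating its block and plot leaves {2, 3}.
Block 6, plot 1: eliminating its block and plot leaves {1, 4}.
Block 6, plot 2: eliminating its block and plot leaves {1, 4}.
Block 6, plot 4: eliminating its block and plot leaves {6}.
Enumerating the assignments across these blanks that avoid any block or plot repeat gives 3 completions.

3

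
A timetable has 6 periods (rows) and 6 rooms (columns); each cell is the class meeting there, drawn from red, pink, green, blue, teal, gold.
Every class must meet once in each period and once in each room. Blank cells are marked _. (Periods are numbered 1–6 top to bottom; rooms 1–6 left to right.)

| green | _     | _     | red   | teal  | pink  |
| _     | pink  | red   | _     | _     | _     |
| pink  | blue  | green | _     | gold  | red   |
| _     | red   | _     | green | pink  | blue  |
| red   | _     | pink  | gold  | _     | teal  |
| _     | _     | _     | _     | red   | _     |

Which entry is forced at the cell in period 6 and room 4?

Period 1, room 2: period 1 has {red, pink, green, teal} and room 2 has {red, pink, blue}, leaving only gold.
Period 1, room 3: period 1 has {red, pink, green, teal, gold} and room 3 has {red, pink, green}, leaving only blue.
Period 3, room 4: period 3 has {red, pink, green, blue, gold} and room 4 has {red, green, gold}, leaving only teal.
Period 2, room 4: period 2 has {red, pink} and room 4 has {red, green, teal, gold}, leaving only blue.
Period 6 already has {red} and room 4 already has {red, green, blue, teal, gold}, so period 6, room 4 must be pink.

pink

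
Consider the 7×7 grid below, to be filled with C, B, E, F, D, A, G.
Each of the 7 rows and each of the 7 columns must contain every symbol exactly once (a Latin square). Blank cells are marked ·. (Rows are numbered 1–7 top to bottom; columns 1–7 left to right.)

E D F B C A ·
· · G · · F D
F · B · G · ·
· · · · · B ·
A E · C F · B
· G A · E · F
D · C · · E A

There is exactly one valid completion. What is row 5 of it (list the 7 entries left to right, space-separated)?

Row 5, column 3: row 5 has {C, B, E, F, A} and column 3 has {C, B, F, A, G}, leaving only D.
Row 5, column 6: row 5 has {C, B, E, F, D, A} and column 6 has {B, E, F, A}, leaving only G.
So row 5 reads: A E D C F G B.

A E D C F G B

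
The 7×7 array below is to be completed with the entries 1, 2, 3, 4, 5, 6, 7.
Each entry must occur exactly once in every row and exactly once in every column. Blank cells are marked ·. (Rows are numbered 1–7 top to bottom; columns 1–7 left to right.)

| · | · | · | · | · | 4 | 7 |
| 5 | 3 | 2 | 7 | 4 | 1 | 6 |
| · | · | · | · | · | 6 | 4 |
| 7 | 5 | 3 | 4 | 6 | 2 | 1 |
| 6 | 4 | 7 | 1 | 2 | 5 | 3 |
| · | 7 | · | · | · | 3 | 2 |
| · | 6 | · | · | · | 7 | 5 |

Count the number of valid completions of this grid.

7

Row 1, column 1: eliminating its row and column leaves {1, 2, 3}.
Row 1, column 2: eliminating its row and column leaves {1, 2}.
Row 1, column 3: eliminating its row and column leaves {1, 5, 6}.
Row 1, column 4: eliminating its row and column leaves {2, 3, 5, 6}.
Row 1, column 5: eliminating its row and column leaves {1, 3, 5}.
Row 3, column 1: eliminating its row and column leaves {1, 2, 3}.
Row 3, column 2: eliminating its row and column leaves {1, 2}.
Row 3, column 3: eliminating its row and column leaves {1, 5}.
Row 3, column 4: eliminating its row and column leaves {2, 3, 5}.
Row 3, column 5: eliminating its row and column leaves {1, 3, 5, 7}.
Row 6, column 1: eliminating its row and column leaves {1, 4}.
Row 6, column 3: eliminating its row and column leaves {1, 4, 5, 6}.
Row 6, column 4: eliminating its row and column leaves {5, 6}.
Row 6, column 5: eliminating its row and column leaves {1, 5}.
Row 7, column 1: eliminating its row and column leaves {1, 2, 3, 4}.
Row 7, column 3: eliminating its row and column leaves {1, 4}.
Row 7, column 4: eliminating its row and column leaves {2, 3}.
Row 7, column 5: eliminating its row and column leaves {1, 3}.
Enumerating the assignments across these blanks that avoid any row or column repeat gives 7 completions.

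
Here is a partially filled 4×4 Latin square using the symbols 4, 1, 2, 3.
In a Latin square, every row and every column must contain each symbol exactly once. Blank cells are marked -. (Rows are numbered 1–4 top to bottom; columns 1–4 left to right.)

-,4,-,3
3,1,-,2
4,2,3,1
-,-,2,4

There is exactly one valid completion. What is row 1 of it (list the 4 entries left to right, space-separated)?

Row 1, column 3: row 1 has {4, 3} and column 3 has {2, 3}, leaving only 1.
Row 1, column 1: row 1 has {4, 1, 3} and column 1 has {4, 3}, leaving only 2.
So row 1 reads: 2 4 1 3.

2 4 1 3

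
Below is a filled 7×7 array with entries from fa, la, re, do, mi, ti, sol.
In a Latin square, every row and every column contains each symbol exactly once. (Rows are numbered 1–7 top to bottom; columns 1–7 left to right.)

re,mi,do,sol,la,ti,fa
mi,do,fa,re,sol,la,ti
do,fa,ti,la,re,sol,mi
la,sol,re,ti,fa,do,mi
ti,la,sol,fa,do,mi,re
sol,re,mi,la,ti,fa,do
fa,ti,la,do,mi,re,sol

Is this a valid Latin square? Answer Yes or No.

Every row is a permutation, but column 7 contains mi twice (at rows 3 and 4).

No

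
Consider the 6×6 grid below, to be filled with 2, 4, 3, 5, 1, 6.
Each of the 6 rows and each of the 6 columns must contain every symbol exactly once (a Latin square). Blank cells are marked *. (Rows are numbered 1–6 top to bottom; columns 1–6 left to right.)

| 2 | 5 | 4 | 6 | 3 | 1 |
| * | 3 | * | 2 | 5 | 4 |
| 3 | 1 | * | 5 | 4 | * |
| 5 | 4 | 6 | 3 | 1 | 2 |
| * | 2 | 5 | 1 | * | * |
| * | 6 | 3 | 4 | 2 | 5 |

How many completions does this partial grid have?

1

Row 2, column 1: eliminating its row and column leaves {1, 6}.
Row 2, column 3: eliminating its row and column leaves {1}.
Row 3, column 3: eliminating its row and column leaves {2}.
Row 3, column 6: eliminating its row and column leaves {6}.
Row 5, column 1: eliminating its row and column leaves {4, 6}.
Row 5, column 5: eliminating its row and column leaves {6}.
Row 5, column 6: eliminating its row and column leaves {3, 6}.
Row 6, column 1: eliminating its row and column leaves {1}.
Only one assignment across all blanks avoids any row or column repeat, giving 1 completion.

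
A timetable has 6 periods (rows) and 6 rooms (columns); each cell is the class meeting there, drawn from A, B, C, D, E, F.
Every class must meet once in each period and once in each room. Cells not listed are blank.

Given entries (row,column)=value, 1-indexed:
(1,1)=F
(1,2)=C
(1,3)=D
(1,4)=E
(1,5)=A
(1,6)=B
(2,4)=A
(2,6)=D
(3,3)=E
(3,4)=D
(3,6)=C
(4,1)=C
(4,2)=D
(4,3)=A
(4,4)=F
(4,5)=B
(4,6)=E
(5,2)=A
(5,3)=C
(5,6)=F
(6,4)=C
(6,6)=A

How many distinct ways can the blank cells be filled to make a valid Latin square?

Period 2, room 1: eliminating its period and room leaves {B, E}.
Period 2, room 2: eliminating its period and room leaves {B, E, F}.
Period 2, room 3: eliminating its period and room leaves {B, F}.
Period 2, room 5: eliminating its period and room leaves {C, E, F}.
Period 3, room 1: eliminating its period and room leaves {A, B}.
Period 3, room 2: eliminating its period and room leaves {B, F}.
Period 3, room 5: eliminating its period and room leaves {F}.
Period 5, room 1: eliminating its period and room leaves {B, D, E}.
Period 5, room 4: eliminating its period and room leaves {B}.
Period 5, room 5: eliminating its period and room leaves {D, E}.
Period 6, room 1: eliminating its period and room leaves {B, D, E}.
Period 6, room 2: eliminating its period and room leaves {B, E, F}.
Period 6, room 3: eliminating its period and room leaves {B, F}.
Period 6, room 5: eliminating its period and room leaves {D, E, F}.
Enumerating the assignments across these blanks that avoid any period or room repeat gives 3 completions.

3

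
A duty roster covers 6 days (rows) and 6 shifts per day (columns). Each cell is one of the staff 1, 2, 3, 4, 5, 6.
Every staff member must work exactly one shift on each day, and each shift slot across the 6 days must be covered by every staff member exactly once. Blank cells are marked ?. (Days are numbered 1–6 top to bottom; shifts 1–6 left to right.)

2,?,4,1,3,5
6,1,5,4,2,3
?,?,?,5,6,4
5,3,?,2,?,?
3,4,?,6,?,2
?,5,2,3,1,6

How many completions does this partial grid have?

Day 1, shift 2: eliminating its day and shift leaves {6}.
Day 3, shift 1: eliminating its day and shift leaves {1}.
Day 3, shift 2: eliminating its day and shift leaves {2}.
Day 3, shift 3: eliminating its day and shift leaves {1, 3}.
Day 4, shift 3: eliminating its day and shift leaves {1, 6}.
Day 4, shift 5: eliminating its day and shift leaves {4}.
Day 4, shift 6: eliminating its day and shift leaves {1}.
Day 5, shift 3: eliminating its day and shift leaves {1}.
Day 5, shift 5: eliminating its day and shift leaves {5}.
Day 6, shift 1: eliminating its day and shift leaves {4}.
Only one assignment across all blanks avoids any day or shift repeat, giving 1 completion.

1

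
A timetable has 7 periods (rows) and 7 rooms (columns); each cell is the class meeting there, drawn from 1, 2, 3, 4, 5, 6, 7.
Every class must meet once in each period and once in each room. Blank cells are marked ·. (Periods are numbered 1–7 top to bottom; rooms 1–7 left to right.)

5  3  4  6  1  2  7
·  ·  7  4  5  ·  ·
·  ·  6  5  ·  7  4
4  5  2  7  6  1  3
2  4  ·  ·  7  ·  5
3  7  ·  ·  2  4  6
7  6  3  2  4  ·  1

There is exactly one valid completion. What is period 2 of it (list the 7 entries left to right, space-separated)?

Period 2, room 7: period 2 has {4, 5, 7} and room 7 has {1, 3, 4, 5, 6, 7}, leaving only 2.
Period 2, room 2: period 2 has {2, 4, 5, 7} and room 2 has {3, 4, 5, 6, 7}, leaving only 1.
Period 2, room 1: period 2 has {1, 2, 4, 5, 7} and room 1 has {2, 3, 4, 5, 7}, leaving only 6.
Period 2, room 6: period 2 has {1, 2, 4, 5, 6, 7} and room 6 has {1, 2, 4, 7}, leaving only 3.
So period 2 reads: 6 1 7 4 5 3 2.

6 1 7 4 5 3 2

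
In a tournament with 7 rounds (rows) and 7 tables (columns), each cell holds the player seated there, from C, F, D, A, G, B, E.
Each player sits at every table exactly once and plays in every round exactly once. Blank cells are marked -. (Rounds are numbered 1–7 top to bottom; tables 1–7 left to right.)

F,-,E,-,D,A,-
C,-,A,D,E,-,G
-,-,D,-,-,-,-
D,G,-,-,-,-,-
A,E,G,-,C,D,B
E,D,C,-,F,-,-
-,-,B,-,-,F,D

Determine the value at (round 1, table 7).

C

Round 1 already has {F, D, A, E} and table 7 already has {D, G, B}, so round 1, table 7 must be C.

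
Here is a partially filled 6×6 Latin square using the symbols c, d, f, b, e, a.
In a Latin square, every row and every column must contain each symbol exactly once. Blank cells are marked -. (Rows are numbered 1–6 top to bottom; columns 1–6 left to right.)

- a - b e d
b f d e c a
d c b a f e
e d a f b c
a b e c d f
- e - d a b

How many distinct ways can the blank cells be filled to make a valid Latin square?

Row 1, column 1: eliminating its row and column leaves {c, f}.
Row 1, column 3: eliminating its row and column leaves {c, f}.
Row 6, column 1: eliminating its row and column leaves {c, f}.
Row 6, column 3: eliminating its row and column leaves {c, f}.
Enumerating the assignments across these blanks that avoid any row or column repeat gives 2 completions.

2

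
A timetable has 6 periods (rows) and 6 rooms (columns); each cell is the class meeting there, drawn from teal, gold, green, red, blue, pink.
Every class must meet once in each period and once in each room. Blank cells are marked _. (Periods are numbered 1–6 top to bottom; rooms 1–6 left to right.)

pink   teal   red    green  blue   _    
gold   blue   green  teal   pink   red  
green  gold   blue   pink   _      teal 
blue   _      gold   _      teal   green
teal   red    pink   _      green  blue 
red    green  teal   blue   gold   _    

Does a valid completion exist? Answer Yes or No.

No period or room among the givens repeats a symbol, and propagating forced cells runs into no contradiction.
One valid completion exists (for instance, pink teal red green blue gold / gold blue green teal pink red / green gold blue pink red teal / blue pink gold red teal green / teal red pink gold green blue / red green teal blue gold pink).

Yes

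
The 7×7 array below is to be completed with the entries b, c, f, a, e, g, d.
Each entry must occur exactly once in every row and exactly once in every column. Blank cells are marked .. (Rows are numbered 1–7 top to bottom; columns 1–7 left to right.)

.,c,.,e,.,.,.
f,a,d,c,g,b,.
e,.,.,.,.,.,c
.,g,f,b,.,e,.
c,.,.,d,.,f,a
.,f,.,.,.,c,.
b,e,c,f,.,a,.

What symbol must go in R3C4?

a

Row 2, column 7: row 2 has {b, c, f, a, g, d} and column 7 has {c, a}, leaving only e.
Row 4, column 7: row 4 has {b, f, e, g} and column 7 has {c, a, e}, leaving only d.
Row 4, column 1: row 4 has {b, f, e, g, d} and column 1 has {b, c, f, e}, leaving only a.
Row 4, column 5: row 4 has {b, f, a, e, g, d} and column 5 has {g}, leaving only c.
Row 5, column 2: row 5 has {c, f, a, d} and column 2 has {c, f, a, e, g}, leaving only b.
Row 3, column 2: row 3 has {c, e} and column 2 has {b, c, f, a, e, g}, leaving only d.
Row 3, column 6: row 3 has {c, e, d} and column 6 has {b, c, f, a, e}, leaving only g.
Row 3 already has {c, e, g, d} and column 4 already has {b, c, f, e, d}, so row 3, column 4 must be a.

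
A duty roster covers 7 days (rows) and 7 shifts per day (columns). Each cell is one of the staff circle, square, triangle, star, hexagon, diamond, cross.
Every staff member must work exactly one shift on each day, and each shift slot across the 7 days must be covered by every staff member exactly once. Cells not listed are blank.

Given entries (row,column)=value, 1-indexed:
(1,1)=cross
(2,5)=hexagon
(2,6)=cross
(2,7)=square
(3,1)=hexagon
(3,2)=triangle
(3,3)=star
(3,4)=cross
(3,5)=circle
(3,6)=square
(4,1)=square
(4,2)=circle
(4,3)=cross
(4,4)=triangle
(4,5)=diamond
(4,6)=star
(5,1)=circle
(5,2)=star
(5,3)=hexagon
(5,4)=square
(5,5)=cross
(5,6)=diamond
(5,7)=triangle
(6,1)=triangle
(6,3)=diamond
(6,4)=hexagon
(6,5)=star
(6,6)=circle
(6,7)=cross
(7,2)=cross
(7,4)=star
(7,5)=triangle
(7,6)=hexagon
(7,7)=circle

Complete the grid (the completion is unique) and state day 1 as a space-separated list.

cross hexagon circle diamond square triangle star

Day 1, shift 5: day 1 has {cross} and shift 5 has {circle, triangle, star, hexagon, diamond, cross}, leaving only square.
Day 1, shift 6: day 1 has {square, cross} and shift 6 has {circle, square, star, hexagon, diamond, cross}, leaving only triangle.
Day 1, shift 3: day 1 has {square, triangle, cross} and shift 3 has {star, hexagon, diamond, cross}, leaving only circle.
Day 1, shift 4: day 1 has {circle, square, triangle, cross} and shift 4 has {square, triangle, star, hexagon, cross}, leaving only diamond.
Day 1, shift 2: day 1 has {circle, square, triangle, diamond, cross} and shift 2 has {circle, triangle, star, cross}, leaving only hexagon.
Day 1, shift 7: day 1 has {circle, square, triangle, hexagon, diamond, cross} and shift 7 has {circle, square, triangle, cross}, leaving only star.
So day 1 reads: cross hexagon circle diamond square triangle star.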